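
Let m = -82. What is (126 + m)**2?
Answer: 1936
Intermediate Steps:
(126 + m)**2 = (126 - 82)**2 = 44**2 = 1936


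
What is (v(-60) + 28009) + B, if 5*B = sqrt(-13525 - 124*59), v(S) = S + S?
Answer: 27889 + I*sqrt(20841)/5 ≈ 27889.0 + 28.873*I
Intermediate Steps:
v(S) = 2*S
B = I*sqrt(20841)/5 (B = sqrt(-13525 - 124*59)/5 = sqrt(-13525 - 7316)/5 = sqrt(-20841)/5 = (I*sqrt(20841))/5 = I*sqrt(20841)/5 ≈ 28.873*I)
(v(-60) + 28009) + B = (2*(-60) + 28009) + I*sqrt(20841)/5 = (-120 + 28009) + I*sqrt(20841)/5 = 27889 + I*sqrt(20841)/5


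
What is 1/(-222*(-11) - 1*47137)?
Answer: -1/44695 ≈ -2.2374e-5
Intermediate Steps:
1/(-222*(-11) - 1*47137) = 1/(2442 - 47137) = 1/(-44695) = -1/44695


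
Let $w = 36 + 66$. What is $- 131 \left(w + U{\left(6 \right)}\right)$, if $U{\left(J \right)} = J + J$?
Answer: $-14934$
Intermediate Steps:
$U{\left(J \right)} = 2 J$
$w = 102$
$- 131 \left(w + U{\left(6 \right)}\right) = - 131 \left(102 + 2 \cdot 6\right) = - 131 \left(102 + 12\right) = \left(-131\right) 114 = -14934$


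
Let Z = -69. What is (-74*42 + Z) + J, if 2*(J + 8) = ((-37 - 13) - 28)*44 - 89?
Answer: -9891/2 ≈ -4945.5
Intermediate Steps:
J = -3537/2 (J = -8 + (((-37 - 13) - 28)*44 - 89)/2 = -8 + ((-50 - 28)*44 - 89)/2 = -8 + (-78*44 - 89)/2 = -8 + (-3432 - 89)/2 = -8 + (½)*(-3521) = -8 - 3521/2 = -3537/2 ≈ -1768.5)
(-74*42 + Z) + J = (-74*42 - 69) - 3537/2 = (-3108 - 69) - 3537/2 = -3177 - 3537/2 = -9891/2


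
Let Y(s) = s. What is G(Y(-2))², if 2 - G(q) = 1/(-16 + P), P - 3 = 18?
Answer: 81/25 ≈ 3.2400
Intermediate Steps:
P = 21 (P = 3 + 18 = 21)
G(q) = 9/5 (G(q) = 2 - 1/(-16 + 21) = 2 - 1/5 = 2 - 1*⅕ = 2 - ⅕ = 9/5)
G(Y(-2))² = (9/5)² = 81/25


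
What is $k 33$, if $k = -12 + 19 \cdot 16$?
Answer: $9636$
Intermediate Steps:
$k = 292$ ($k = -12 + 304 = 292$)
$k 33 = 292 \cdot 33 = 9636$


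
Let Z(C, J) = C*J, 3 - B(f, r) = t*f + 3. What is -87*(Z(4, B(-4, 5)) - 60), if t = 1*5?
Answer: -1740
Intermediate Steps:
t = 5
B(f, r) = -5*f (B(f, r) = 3 - (5*f + 3) = 3 - (3 + 5*f) = 3 + (-3 - 5*f) = -5*f)
-87*(Z(4, B(-4, 5)) - 60) = -87*(4*(-5*(-4)) - 60) = -87*(4*20 - 60) = -87*(80 - 60) = -87*20 = -1740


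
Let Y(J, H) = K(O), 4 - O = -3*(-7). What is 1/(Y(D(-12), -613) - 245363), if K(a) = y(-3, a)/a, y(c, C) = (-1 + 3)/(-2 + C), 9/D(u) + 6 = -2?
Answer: -323/79252247 ≈ -4.0756e-6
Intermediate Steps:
D(u) = -9/8 (D(u) = 9/(-6 - 2) = 9/(-8) = 9*(-1/8) = -9/8)
y(c, C) = 2/(-2 + C)
O = -17 (O = 4 - (-3)*(-7) = 4 - 1*21 = 4 - 21 = -17)
K(a) = 2/(a*(-2 + a)) (K(a) = (2/(-2 + a))/a = 2/(a*(-2 + a)))
Y(J, H) = 2/323 (Y(J, H) = 2/(-17*(-2 - 17)) = 2*(-1/17)/(-19) = 2*(-1/17)*(-1/19) = 2/323)
1/(Y(D(-12), -613) - 245363) = 1/(2/323 - 245363) = 1/(-79252247/323) = -323/79252247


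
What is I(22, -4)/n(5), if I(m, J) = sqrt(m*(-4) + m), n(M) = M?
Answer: I*sqrt(66)/5 ≈ 1.6248*I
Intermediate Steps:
I(m, J) = sqrt(3)*sqrt(-m) (I(m, J) = sqrt(-4*m + m) = sqrt(-3*m) = sqrt(3)*sqrt(-m))
I(22, -4)/n(5) = (sqrt(3)*sqrt(-1*22))/5 = (sqrt(3)*sqrt(-22))*(1/5) = (sqrt(3)*(I*sqrt(22)))*(1/5) = (I*sqrt(66))*(1/5) = I*sqrt(66)/5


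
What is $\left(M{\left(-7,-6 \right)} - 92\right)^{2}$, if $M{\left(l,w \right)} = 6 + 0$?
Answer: $7396$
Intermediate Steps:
$M{\left(l,w \right)} = 6$
$\left(M{\left(-7,-6 \right)} - 92\right)^{2} = \left(6 - 92\right)^{2} = \left(-86\right)^{2} = 7396$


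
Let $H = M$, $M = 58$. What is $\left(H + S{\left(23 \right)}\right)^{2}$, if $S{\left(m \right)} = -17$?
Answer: $1681$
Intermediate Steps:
$H = 58$
$\left(H + S{\left(23 \right)}\right)^{2} = \left(58 - 17\right)^{2} = 41^{2} = 1681$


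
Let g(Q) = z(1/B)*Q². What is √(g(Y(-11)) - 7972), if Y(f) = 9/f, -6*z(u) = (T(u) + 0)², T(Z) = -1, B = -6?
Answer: I*√3858502/22 ≈ 89.287*I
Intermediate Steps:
z(u) = -⅙ (z(u) = -(-1 + 0)²/6 = -⅙*(-1)² = -⅙*1 = -⅙)
g(Q) = -Q²/6
√(g(Y(-11)) - 7972) = √(-(9/(-11))²/6 - 7972) = √(-(9*(-1/11))²/6 - 7972) = √(-(-9/11)²/6 - 7972) = √(-⅙*81/121 - 7972) = √(-27/242 - 7972) = √(-1929251/242) = I*√3858502/22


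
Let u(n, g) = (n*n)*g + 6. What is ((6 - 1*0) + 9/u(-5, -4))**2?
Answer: 308025/8836 ≈ 34.860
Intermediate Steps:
u(n, g) = 6 + g*n**2 (u(n, g) = n**2*g + 6 = g*n**2 + 6 = 6 + g*n**2)
((6 - 1*0) + 9/u(-5, -4))**2 = ((6 - 1*0) + 9/(6 - 4*(-5)**2))**2 = ((6 + 0) + 9/(6 - 4*25))**2 = (6 + 9/(6 - 100))**2 = (6 + 9/(-94))**2 = (6 + 9*(-1/94))**2 = (6 - 9/94)**2 = (555/94)**2 = 308025/8836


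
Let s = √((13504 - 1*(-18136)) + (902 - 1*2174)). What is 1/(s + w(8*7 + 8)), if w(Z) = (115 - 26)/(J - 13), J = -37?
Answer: 4450/75912079 + 10000*√1898/75912079 ≈ 0.0057976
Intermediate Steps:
s = 4*√1898 (s = √((13504 + 18136) + (902 - 2174)) = √(31640 - 1272) = √30368 = 4*√1898 ≈ 174.26)
w(Z) = -89/50 (w(Z) = (115 - 26)/(-37 - 13) = 89/(-50) = 89*(-1/50) = -89/50)
1/(s + w(8*7 + 8)) = 1/(4*√1898 - 89/50) = 1/(-89/50 + 4*√1898)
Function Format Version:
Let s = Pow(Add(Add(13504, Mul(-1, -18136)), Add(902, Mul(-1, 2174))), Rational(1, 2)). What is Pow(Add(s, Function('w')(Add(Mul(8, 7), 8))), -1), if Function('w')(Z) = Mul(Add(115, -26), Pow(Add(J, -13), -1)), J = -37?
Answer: Add(Rational(4450, 75912079), Mul(Rational(10000, 75912079), Pow(1898, Rational(1, 2)))) ≈ 0.0057976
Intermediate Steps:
s = Mul(4, Pow(1898, Rational(1, 2))) (s = Pow(Add(Add(13504, 18136), Add(902, -2174)), Rational(1, 2)) = Pow(Add(31640, -1272), Rational(1, 2)) = Pow(30368, Rational(1, 2)) = Mul(4, Pow(1898, Rational(1, 2))) ≈ 174.26)
Function('w')(Z) = Rational(-89, 50) (Function('w')(Z) = Mul(Add(115, -26), Pow(Add(-37, -13), -1)) = Mul(89, Pow(-50, -1)) = Mul(89, Rational(-1, 50)) = Rational(-89, 50))
Pow(Add(s, Function('w')(Add(Mul(8, 7), 8))), -1) = Pow(Add(Mul(4, Pow(1898, Rational(1, 2))), Rational(-89, 50)), -1) = Pow(Add(Rational(-89, 50), Mul(4, Pow(1898, Rational(1, 2)))), -1)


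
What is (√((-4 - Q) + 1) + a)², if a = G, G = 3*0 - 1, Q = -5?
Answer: (1 - √2)² ≈ 0.17157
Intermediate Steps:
G = -1 (G = 0 - 1 = -1)
a = -1
(√((-4 - Q) + 1) + a)² = (√((-4 - 1*(-5)) + 1) - 1)² = (√((-4 + 5) + 1) - 1)² = (√(1 + 1) - 1)² = (√2 - 1)² = (-1 + √2)²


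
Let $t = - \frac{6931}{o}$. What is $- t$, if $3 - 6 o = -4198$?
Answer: $\frac{41586}{4201} \approx 9.8991$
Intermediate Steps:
$o = \frac{4201}{6}$ ($o = \frac{1}{2} - - \frac{2099}{3} = \frac{1}{2} + \frac{2099}{3} = \frac{4201}{6} \approx 700.17$)
$t = - \frac{41586}{4201}$ ($t = - \frac{6931}{\frac{4201}{6}} = \left(-6931\right) \frac{6}{4201} = - \frac{41586}{4201} \approx -9.8991$)
$- t = \left(-1\right) \left(- \frac{41586}{4201}\right) = \frac{41586}{4201}$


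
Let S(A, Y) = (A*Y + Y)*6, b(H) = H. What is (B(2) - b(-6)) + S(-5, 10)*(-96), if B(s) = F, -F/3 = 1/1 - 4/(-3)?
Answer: 23039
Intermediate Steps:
F = -7 (F = -3*(1/1 - 4/(-3)) = -3*(1*1 - 4*(-1/3)) = -3*(1 + 4/3) = -3*7/3 = -7)
S(A, Y) = 6*Y + 6*A*Y (S(A, Y) = (Y + A*Y)*6 = 6*Y + 6*A*Y)
B(s) = -7
(B(2) - b(-6)) + S(-5, 10)*(-96) = (-7 - 1*(-6)) + (6*10*(1 - 5))*(-96) = (-7 + 6) + (6*10*(-4))*(-96) = -1 - 240*(-96) = -1 + 23040 = 23039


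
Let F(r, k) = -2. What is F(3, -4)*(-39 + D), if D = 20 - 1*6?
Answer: 50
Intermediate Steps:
D = 14 (D = 20 - 6 = 14)
F(3, -4)*(-39 + D) = -2*(-39 + 14) = -2*(-25) = 50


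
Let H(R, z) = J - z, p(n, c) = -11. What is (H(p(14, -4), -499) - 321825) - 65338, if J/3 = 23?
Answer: -386595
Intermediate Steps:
J = 69 (J = 3*23 = 69)
H(R, z) = 69 - z
(H(p(14, -4), -499) - 321825) - 65338 = ((69 - 1*(-499)) - 321825) - 65338 = ((69 + 499) - 321825) - 65338 = (568 - 321825) - 65338 = -321257 - 65338 = -386595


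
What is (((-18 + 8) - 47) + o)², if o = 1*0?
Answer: 3249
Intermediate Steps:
o = 0
(((-18 + 8) - 47) + o)² = (((-18 + 8) - 47) + 0)² = ((-10 - 47) + 0)² = (-57 + 0)² = (-57)² = 3249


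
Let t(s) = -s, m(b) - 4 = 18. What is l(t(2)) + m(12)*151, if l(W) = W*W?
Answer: 3326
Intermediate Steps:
m(b) = 22 (m(b) = 4 + 18 = 22)
l(W) = W²
l(t(2)) + m(12)*151 = (-1*2)² + 22*151 = (-2)² + 3322 = 4 + 3322 = 3326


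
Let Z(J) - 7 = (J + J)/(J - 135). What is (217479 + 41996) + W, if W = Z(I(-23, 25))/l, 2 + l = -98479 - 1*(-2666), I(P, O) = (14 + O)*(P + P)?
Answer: 15986006945678/61609045 ≈ 2.5948e+5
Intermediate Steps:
I(P, O) = 2*P*(14 + O) (I(P, O) = (14 + O)*(2*P) = 2*P*(14 + O))
Z(J) = 7 + 2*J/(-135 + J) (Z(J) = 7 + (J + J)/(J - 135) = 7 + (2*J)/(-135 + J) = 7 + 2*J/(-135 + J))
l = -95815 (l = -2 + (-98479 - 1*(-2666)) = -2 + (-98479 + 2666) = -2 - 95813 = -95815)
W = -5697/61609045 (W = (9*(-105 + 2*(-23)*(14 + 25))/(-135 + 2*(-23)*(14 + 25)))/(-95815) = (9*(-105 + 2*(-23)*39)/(-135 + 2*(-23)*39))*(-1/95815) = (9*(-105 - 1794)/(-135 - 1794))*(-1/95815) = (9*(-1899)/(-1929))*(-1/95815) = (9*(-1/1929)*(-1899))*(-1/95815) = (5697/643)*(-1/95815) = -5697/61609045 ≈ -9.2470e-5)
(217479 + 41996) + W = (217479 + 41996) - 5697/61609045 = 259475 - 5697/61609045 = 15986006945678/61609045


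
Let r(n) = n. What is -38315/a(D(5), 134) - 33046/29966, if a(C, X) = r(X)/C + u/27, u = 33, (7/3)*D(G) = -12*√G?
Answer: 1133071387157/3259416803 + 323455230*√5/217541 ≈ 3672.4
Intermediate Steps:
D(G) = -36*√G/7 (D(G) = 3*(-12*√G)/7 = -36*√G/7)
a(C, X) = 11/9 + X/C (a(C, X) = X/C + 33/27 = X/C + 33*(1/27) = X/C + 11/9 = 11/9 + X/C)
-38315/a(D(5), 134) - 33046/29966 = -38315/(11/9 + 134/((-36*√5/7))) - 33046/29966 = -38315/(11/9 + 134*(-7*√5/180)) - 33046*1/29966 = -38315/(11/9 - 469*√5/90) - 16523/14983 = -16523/14983 - 38315/(11/9 - 469*√5/90)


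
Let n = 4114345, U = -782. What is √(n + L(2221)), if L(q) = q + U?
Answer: 2*√1028946 ≈ 2028.7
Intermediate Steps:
L(q) = -782 + q (L(q) = q - 782 = -782 + q)
√(n + L(2221)) = √(4114345 + (-782 + 2221)) = √(4114345 + 1439) = √4115784 = 2*√1028946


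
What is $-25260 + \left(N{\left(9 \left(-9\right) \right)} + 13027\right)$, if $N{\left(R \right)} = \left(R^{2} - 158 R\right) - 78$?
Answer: $7048$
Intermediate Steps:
$N{\left(R \right)} = -78 + R^{2} - 158 R$
$-25260 + \left(N{\left(9 \left(-9\right) \right)} + 13027\right) = -25260 + \left(\left(-78 + \left(9 \left(-9\right)\right)^{2} - 158 \cdot 9 \left(-9\right)\right) + 13027\right) = -25260 + \left(\left(-78 + \left(-81\right)^{2} - -12798\right) + 13027\right) = -25260 + \left(\left(-78 + 6561 + 12798\right) + 13027\right) = -25260 + \left(19281 + 13027\right) = -25260 + 32308 = 7048$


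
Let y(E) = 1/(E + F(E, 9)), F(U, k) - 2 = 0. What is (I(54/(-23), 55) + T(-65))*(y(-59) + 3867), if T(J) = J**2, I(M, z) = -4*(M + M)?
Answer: 21514339726/1311 ≈ 1.6411e+7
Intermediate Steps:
F(U, k) = 2 (F(U, k) = 2 + 0 = 2)
y(E) = 1/(2 + E) (y(E) = 1/(E + 2) = 1/(2 + E))
I(M, z) = -8*M
(I(54/(-23), 55) + T(-65))*(y(-59) + 3867) = (-432/(-23) + (-65)**2)*(1/(2 - 59) + 3867) = (-432*(-1)/23 + 4225)*(1/(-57) + 3867) = (-8*(-54/23) + 4225)*(-1/57 + 3867) = (432/23 + 4225)*(220418/57) = (97607/23)*(220418/57) = 21514339726/1311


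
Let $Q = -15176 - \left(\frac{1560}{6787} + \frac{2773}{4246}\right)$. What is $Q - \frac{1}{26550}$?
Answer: $- \frac{263907828570233}{17388803025} \approx -15177.0$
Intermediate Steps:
$Q = - \frac{39760124733}{2619782}$ ($Q = -15176 - \frac{2313101}{2619782} = - \frac{39760124733}{2619782} \approx -15177.0$)
$Q - \frac{1}{26550} = - \frac{39760124733}{2619782} - \frac{1}{26550} = - \frac{263907828570233}{17388803025}$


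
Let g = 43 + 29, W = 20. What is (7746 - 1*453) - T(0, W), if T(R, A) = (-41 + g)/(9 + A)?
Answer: 211466/29 ≈ 7291.9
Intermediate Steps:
g = 72
T(R, A) = 31/(9 + A) (T(R, A) = (-41 + 72)/(9 + A) = 31/(9 + A))
(7746 - 1*453) - T(0, W) = (7746 - 1*453) - 31/(9 + 20) = (7746 - 453) - 31/29 = 7293 - 31/29 = 211466/29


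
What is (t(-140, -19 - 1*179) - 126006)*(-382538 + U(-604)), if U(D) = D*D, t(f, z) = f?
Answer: 2235559412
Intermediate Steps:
U(D) = D²
(t(-140, -19 - 1*179) - 126006)*(-382538 + U(-604)) = (-140 - 126006)*(-382538 + (-604)²) = -126146*(-382538 + 364816) = -126146*(-17722) = 2235559412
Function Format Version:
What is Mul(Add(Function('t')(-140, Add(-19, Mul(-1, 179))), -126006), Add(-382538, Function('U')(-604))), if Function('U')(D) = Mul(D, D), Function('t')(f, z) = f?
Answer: 2235559412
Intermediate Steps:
Function('U')(D) = Pow(D, 2)
Mul(Add(Function('t')(-140, Add(-19, Mul(-1, 179))), -126006), Add(-382538, Function('U')(-604))) = Mul(Add(-140, -126006), Add(-382538, Pow(-604, 2))) = Mul(-126146, Add(-382538, 364816)) = Mul(-126146, -17722) = 2235559412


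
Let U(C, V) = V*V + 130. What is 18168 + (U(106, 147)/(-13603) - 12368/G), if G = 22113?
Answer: 5464342472941/300803139 ≈ 18166.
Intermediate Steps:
U(C, V) = 130 + V**2 (U(C, V) = V**2 + 130 = 130 + V**2)
18168 + (U(106, 147)/(-13603) - 12368/G) = 18168 + ((130 + 147**2)/(-13603) - 12368/22113) = 18168 + ((130 + 21609)*(-1/13603) - 12368*1/22113) = 18168 + (21739*(-1/13603) - 12368/22113) = 18168 + (-21739/13603 - 12368/22113) = 18168 - 648956411/300803139 = 5464342472941/300803139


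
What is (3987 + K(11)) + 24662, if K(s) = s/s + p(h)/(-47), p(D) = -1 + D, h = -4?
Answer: 1346555/47 ≈ 28650.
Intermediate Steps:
K(s) = 52/47 (K(s) = s/s + (-1 - 4)/(-47) = 1 - 5*(-1/47) = 1 + 5/47 = 52/47)
(3987 + K(11)) + 24662 = (3987 + 52/47) + 24662 = 187441/47 + 24662 = 1346555/47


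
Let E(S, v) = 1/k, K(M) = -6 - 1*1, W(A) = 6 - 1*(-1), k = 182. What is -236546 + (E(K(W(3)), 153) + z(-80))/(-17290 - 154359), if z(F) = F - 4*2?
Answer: -7389724936413/31240118 ≈ -2.3655e+5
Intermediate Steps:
W(A) = 7 (W(A) = 6 + 1 = 7)
z(F) = -8 + F (z(F) = F - 8 = -8 + F)
K(M) = -7 (K(M) = -6 - 1 = -7)
E(S, v) = 1/182
-236546 + (E(K(W(3)), 153) + z(-80))/(-17290 - 154359) = -236546 + (1/182 + (-8 - 80))/(-17290 - 154359) = -236546 + (1/182 - 88)/(-171649) = -236546 - 16015/182*(-1/171649) = -236546 + 16015/31240118 = -7389724936413/31240118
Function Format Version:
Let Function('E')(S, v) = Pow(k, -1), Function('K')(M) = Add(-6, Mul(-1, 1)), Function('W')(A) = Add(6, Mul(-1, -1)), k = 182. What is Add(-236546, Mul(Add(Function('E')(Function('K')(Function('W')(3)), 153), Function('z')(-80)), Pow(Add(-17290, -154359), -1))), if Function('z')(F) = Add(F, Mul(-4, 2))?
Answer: Rational(-7389724936413, 31240118) ≈ -2.3655e+5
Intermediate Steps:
Function('W')(A) = 7 (Function('W')(A) = Add(6, 1) = 7)
Function('z')(F) = Add(-8, F) (Function('z')(F) = Add(F, -8) = Add(-8, F))
Function('K')(M) = -7 (Function('K')(M) = Add(-6, -1) = -7)
Function('E')(S, v) = Rational(1, 182) (Function('E')(S, v) = Pow(182, -1) = Rational(1, 182))
Add(-236546, Mul(Add(Function('E')(Function('K')(Function('W')(3)), 153), Function('z')(-80)), Pow(Add(-17290, -154359), -1))) = Add(-236546, Mul(Add(Rational(1, 182), Add(-8, -80)), Pow(Add(-17290, -154359), -1))) = Add(-236546, Mul(Add(Rational(1, 182), -88), Pow(-171649, -1))) = Add(-236546, Mul(Rational(-16015, 182), Rational(-1, 171649))) = Add(-236546, Rational(16015, 31240118)) = Rational(-7389724936413, 31240118)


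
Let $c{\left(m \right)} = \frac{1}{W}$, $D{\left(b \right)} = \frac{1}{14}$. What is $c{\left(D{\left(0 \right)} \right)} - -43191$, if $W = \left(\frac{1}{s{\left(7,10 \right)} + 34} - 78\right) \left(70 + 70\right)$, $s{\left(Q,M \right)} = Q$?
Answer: $\frac{19331427739}{447580} \approx 43191.0$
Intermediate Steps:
$D{\left(b \right)} = \frac{1}{14}$
$W = - \frac{447580}{41}$ ($W = \left(\frac{1}{7 + 34} - 78\right) \left(70 + 70\right) = \left(\frac{1}{41} - 78\right) 140 = \left(- \frac{3197}{41}\right) 140 = - \frac{447580}{41} \approx -10917.0$)
$c{\left(m \right)} = - \frac{41}{447580}$ ($c{\left(m \right)} = \frac{1}{- \frac{447580}{41}} = - \frac{41}{447580}$)
$c{\left(D{\left(0 \right)} \right)} - -43191 = - \frac{41}{447580} - -43191 = - \frac{41}{447580} + 43191 = \frac{19331427739}{447580}$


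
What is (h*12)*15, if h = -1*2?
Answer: -360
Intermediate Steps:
h = -2
(h*12)*15 = -2*12*15 = -24*15 = -360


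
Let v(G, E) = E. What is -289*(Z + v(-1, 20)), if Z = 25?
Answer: -13005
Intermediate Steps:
-289*(Z + v(-1, 20)) = -289*(25 + 20) = -289*45 = -13005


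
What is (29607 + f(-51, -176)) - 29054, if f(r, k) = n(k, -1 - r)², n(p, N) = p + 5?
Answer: 29794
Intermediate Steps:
n(p, N) = 5 + p
f(r, k) = (5 + k)²
(29607 + f(-51, -176)) - 29054 = (29607 + (5 - 176)²) - 29054 = (29607 + (-171)²) - 29054 = (29607 + 29241) - 29054 = 58848 - 29054 = 29794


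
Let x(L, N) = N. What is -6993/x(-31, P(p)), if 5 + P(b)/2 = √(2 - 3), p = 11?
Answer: 34965/52 + 6993*I/52 ≈ 672.4 + 134.48*I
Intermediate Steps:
P(b) = -10 + 2*I (P(b) = -10 + 2*√(2 - 3) = -10 + 2*√(-1) = -10 + 2*I)
-6993/x(-31, P(p)) = -6993*(-10 - 2*I)/104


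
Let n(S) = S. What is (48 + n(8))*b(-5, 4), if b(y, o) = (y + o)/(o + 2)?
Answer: -28/3 ≈ -9.3333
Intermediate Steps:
b(y, o) = (o + y)/(2 + o)
(48 + n(8))*b(-5, 4) = (48 + 8)*((4 - 5)/(2 + 4)) = 56*(-1/6) = -28/3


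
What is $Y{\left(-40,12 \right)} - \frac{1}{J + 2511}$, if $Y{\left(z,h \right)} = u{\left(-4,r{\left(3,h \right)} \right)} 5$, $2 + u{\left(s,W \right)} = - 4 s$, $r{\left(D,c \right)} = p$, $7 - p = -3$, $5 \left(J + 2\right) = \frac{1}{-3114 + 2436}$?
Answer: $\frac{595382240}{8505509} \approx 70.0$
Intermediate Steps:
$J = - \frac{6781}{3390}$ ($J = -2 + \frac{1}{5 \left(-3114 + 2436\right)} = -2 + \frac{1}{5 \left(-678\right)} = -2 + \frac{1}{5} \left(- \frac{1}{678}\right) = -2 - \frac{1}{3390} = - \frac{6781}{3390} \approx -2.0003$)
$p = 10$ ($p = 7 - -3 = 7 + 3 = 10$)
$r{\left(D,c \right)} = 10$
$u{\left(s,W \right)} = -2 - 4 s$
$Y{\left(z,h \right)} = 70$ ($Y{\left(z,h \right)} = \left(-2 - -16\right) 5 = \left(-2 + 16\right) 5 = 14 \cdot 5 = 70$)
$Y{\left(-40,12 \right)} - \frac{1}{J + 2511} = 70 - \frac{1}{- \frac{6781}{3390} + 2511} = 70 - \frac{1}{\frac{8505509}{3390}} = 70 - \frac{3390}{8505509} = \frac{595382240}{8505509}$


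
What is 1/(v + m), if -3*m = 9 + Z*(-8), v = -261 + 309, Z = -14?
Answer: 3/23 ≈ 0.13043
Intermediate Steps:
v = 48
m = -121/3 (m = -(9 - 14*(-8))/3 = -(9 + 112)/3 = -1/3*121 = -121/3 ≈ -40.333)
1/(v + m) = 1/(48 - 121/3) = 1/(23/3) = 3/23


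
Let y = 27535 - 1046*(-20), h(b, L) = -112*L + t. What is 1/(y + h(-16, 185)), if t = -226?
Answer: 1/27509 ≈ 3.6352e-5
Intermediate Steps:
h(b, L) = -226 - 112*L (h(b, L) = -112*L - 226 = -226 - 112*L)
y = 48455 (y = 27535 - 1*(-20920) = 27535 + 20920 = 48455)
1/(y + h(-16, 185)) = 1/(48455 + (-226 - 112*185)) = 1/(48455 + (-226 - 20720)) = 1/(48455 - 20946) = 1/27509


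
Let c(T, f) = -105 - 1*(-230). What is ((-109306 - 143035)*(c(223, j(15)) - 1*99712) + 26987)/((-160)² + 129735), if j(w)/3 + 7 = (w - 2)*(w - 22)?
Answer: 25129910154/155335 ≈ 1.6178e+5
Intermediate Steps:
j(w) = -21 + 3*(-22 + w)*(-2 + w) (j(w) = -21 + 3*((w - 2)*(w - 22)) = -21 + 3*((-2 + w)*(-22 + w)) = -21 + 3*((-22 + w)*(-2 + w)) = -21 + 3*(-22 + w)*(-2 + w))
c(T, f) = 125 (c(T, f) = -105 + 230 = 125)
((-109306 - 143035)*(c(223, j(15)) - 1*99712) + 26987)/((-160)² + 129735) = ((-109306 - 143035)*(125 - 1*99712) + 26987)/((-160)² + 129735) = (-252341*(125 - 99712) + 26987)/(25600 + 129735) = (-252341*(-99587) + 26987)/155335 = (25129883167 + 26987)*(1/155335) = 25129910154*(1/155335) = 25129910154/155335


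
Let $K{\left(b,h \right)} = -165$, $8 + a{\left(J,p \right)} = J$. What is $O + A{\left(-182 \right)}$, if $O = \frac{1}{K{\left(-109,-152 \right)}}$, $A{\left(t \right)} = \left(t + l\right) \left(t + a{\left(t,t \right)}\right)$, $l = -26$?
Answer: $\frac{12767039}{165} \approx 77376.0$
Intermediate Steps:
$a{\left(J,p \right)} = -8 + J$
$A{\left(t \right)} = \left(-26 + t\right) \left(-8 + 2 t\right)$ ($A{\left(t \right)} = \left(t - 26\right) \left(t + \left(-8 + t\right)\right) = \left(-26 + t\right) \left(-8 + 2 t\right)$)
$O = - \frac{1}{165}$ ($O = \frac{1}{-165} = - \frac{1}{165} \approx -0.0060606$)
$O + A{\left(-182 \right)} = - \frac{1}{165} + \left(208 - -10920 + 2 \left(-182\right)^{2}\right) = - \frac{1}{165} + \left(208 + 10920 + 2 \cdot 33124\right) = - \frac{1}{165} + \left(208 + 10920 + 66248\right) = - \frac{1}{165} + 77376 = \frac{12767039}{165}$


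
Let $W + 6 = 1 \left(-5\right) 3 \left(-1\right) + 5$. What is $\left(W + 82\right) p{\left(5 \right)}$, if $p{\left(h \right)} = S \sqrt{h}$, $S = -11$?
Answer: $- 1056 \sqrt{5} \approx -2361.3$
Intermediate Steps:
$p{\left(h \right)} = - 11 \sqrt{h}$
$W = 14$ ($W = -6 + \left(1 \left(-5\right) 3 \left(-1\right) + 5\right) = -6 + \left(1 \left(\left(-15\right) \left(-1\right)\right) + 5\right) = -6 + \left(1 \cdot 15 + 5\right) = -6 + \left(15 + 5\right) = -6 + 20 = 14$)
$\left(W + 82\right) p{\left(5 \right)} = \left(14 + 82\right) \left(- 11 \sqrt{5}\right) = 96 \left(- 11 \sqrt{5}\right) = - 1056 \sqrt{5}$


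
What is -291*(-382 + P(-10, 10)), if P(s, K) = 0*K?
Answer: 111162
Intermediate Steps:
P(s, K) = 0
-291*(-382 + P(-10, 10)) = -291*(-382 + 0) = -291*(-382) = 111162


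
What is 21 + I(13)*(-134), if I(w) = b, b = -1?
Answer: 155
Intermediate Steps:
I(w) = -1
21 + I(13)*(-134) = 21 - 1*(-134) = 21 + 134 = 155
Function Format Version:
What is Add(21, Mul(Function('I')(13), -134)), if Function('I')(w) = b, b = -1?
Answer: 155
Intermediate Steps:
Function('I')(w) = -1
Add(21, Mul(Function('I')(13), -134)) = Add(21, Mul(-1, -134)) = Add(21, 134) = 155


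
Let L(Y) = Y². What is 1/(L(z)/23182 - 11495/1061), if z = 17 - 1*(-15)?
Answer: -12298051/132695313 ≈ -0.092679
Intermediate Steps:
z = 32 (z = 17 + 15 = 32)
1/(L(z)/23182 - 11495/1061) = 1/(32²/23182 - 11495/1061) = 1/(1024*(1/23182) - 11495*1/1061) = 1/(512/11591 - 11495/1061) = 1/(-132695313/12298051) = -12298051/132695313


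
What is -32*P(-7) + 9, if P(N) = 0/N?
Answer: 9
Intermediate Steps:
P(N) = 0
-32*P(-7) + 9 = -32*0 + 9 = 0 + 9 = 9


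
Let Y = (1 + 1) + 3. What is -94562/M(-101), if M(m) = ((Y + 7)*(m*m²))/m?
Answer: -47281/61206 ≈ -0.77249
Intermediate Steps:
Y = 5 (Y = 2 + 3 = 5)
M(m) = 12*m² (M(m) = ((5 + 7)*(m*m²))/m = (12*m³)/m = 12*m²)
-94562/M(-101) = -94562/(12*(-101)²) = -94562/(12*10201) = -94562/122412 = -94562*1/122412 = -47281/61206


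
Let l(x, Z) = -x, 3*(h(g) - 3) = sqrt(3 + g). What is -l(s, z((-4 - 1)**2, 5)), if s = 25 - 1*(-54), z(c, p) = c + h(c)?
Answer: 79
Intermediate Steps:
h(g) = 3 + sqrt(3 + g)/3
z(c, p) = 3 + c + sqrt(3 + c)/3 (z(c, p) = c + (3 + sqrt(3 + c)/3) = 3 + c + sqrt(3 + c)/3)
s = 79 (s = 25 + 54 = 79)
-l(s, z((-4 - 1)**2, 5)) = -(-1)*79 = -1*(-79) = 79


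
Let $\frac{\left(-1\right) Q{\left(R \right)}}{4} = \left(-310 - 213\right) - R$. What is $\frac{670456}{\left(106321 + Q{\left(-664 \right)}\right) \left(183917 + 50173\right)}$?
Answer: $\frac{335228}{12378328065} \approx 2.7082 \cdot 10^{-5}$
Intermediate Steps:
$Q{\left(R \right)} = 2092 + 4 R$ ($Q{\left(R \right)} = - 4 \left(\left(-310 - 213\right) - R\right) = - 4 \left(-523 - R\right) = 2092 + 4 R$)
$\frac{670456}{\left(106321 + Q{\left(-664 \right)}\right) \left(183917 + 50173\right)} = \frac{670456}{\left(106321 + \left(2092 + 4 \left(-664\right)\right)\right) \left(183917 + 50173\right)} = \frac{670456}{\left(106321 + \left(2092 - 2656\right)\right) 234090} = \frac{670456}{\left(106321 - 564\right) 234090} = \frac{670456}{105757 \cdot 234090} = \frac{670456}{24756656130} = 670456 \cdot \frac{1}{24756656130} = \frac{335228}{12378328065}$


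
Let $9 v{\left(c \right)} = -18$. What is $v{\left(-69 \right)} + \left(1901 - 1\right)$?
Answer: $1898$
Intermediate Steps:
$v{\left(c \right)} = -2$ ($v{\left(c \right)} = \frac{1}{9} \left(-18\right) = -2$)
$v{\left(-69 \right)} + \left(1901 - 1\right) = -2 + \left(1901 - 1\right) = -2 + 1900 = 1898$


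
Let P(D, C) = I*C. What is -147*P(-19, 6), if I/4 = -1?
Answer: 3528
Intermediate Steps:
I = -4 (I = 4*(-1) = -4)
P(D, C) = -4*C
-147*P(-19, 6) = -(-588)*6 = -147*(-24) = 3528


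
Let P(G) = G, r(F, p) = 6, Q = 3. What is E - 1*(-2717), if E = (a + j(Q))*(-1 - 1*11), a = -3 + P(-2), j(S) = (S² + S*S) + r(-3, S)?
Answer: 2489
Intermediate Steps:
j(S) = 6 + 2*S² (j(S) = (S² + S*S) + 6 = (S² + S²) + 6 = 2*S² + 6 = 6 + 2*S²)
a = -5 (a = -3 - 2 = -5)
E = -228 (E = (-5 + (6 + 2*3²))*(-1 - 1*11) = (-5 + (6 + 2*9))*(-1 - 11) = (-5 + (6 + 18))*(-12) = (-5 + 24)*(-12) = 19*(-12) = -228)
E - 1*(-2717) = -228 - 1*(-2717) = -228 + 2717 = 2489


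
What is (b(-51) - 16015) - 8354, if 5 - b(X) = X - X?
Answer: -24364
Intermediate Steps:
b(X) = 5 (b(X) = 5 - (X - X) = 5 - 1*0 = 5 + 0 = 5)
(b(-51) - 16015) - 8354 = (5 - 16015) - 8354 = -16010 - 8354 = -24364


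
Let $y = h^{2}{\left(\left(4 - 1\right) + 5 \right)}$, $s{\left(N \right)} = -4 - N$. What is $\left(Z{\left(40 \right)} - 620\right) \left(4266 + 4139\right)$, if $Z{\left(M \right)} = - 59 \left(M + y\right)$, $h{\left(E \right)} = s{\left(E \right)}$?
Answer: $-96455780$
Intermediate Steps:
$h{\left(E \right)} = -4 - E$
$y = 144$ ($y = \left(-4 - \left(\left(4 - 1\right) + 5\right)\right)^{2} = \left(-4 - \left(3 + 5\right)\right)^{2} = \left(-4 - 8\right)^{2} = \left(-12\right)^{2} = 144$)
$Z{\left(M \right)} = -8496 - 59 M$ ($Z{\left(M \right)} = - 59 \left(M + 144\right) = - 59 \left(144 + M\right) = -8496 - 59 M$)
$\left(Z{\left(40 \right)} - 620\right) \left(4266 + 4139\right) = \left(\left(-8496 - 2360\right) - 620\right) \left(4266 + 4139\right) = \left(\left(-8496 - 2360\right) - 620\right) 8405 = \left(-10856 - 620\right) 8405 = \left(-11476\right) 8405 = -96455780$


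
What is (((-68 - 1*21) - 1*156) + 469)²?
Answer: 50176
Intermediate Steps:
(((-68 - 1*21) - 1*156) + 469)² = (((-68 - 21) - 156) + 469)² = ((-89 - 156) + 469)² = (-245 + 469)² = 224² = 50176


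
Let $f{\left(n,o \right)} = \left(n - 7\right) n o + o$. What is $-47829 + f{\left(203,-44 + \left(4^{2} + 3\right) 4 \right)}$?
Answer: $1225419$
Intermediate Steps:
$f{\left(n,o \right)} = o + n o \left(-7 + n\right)$ ($f{\left(n,o \right)} = \left(-7 + n\right) n o + o = n \left(-7 + n\right) o + o = n o \left(-7 + n\right) + o = o + n o \left(-7 + n\right)$)
$-47829 + f{\left(203,-44 + \left(4^{2} + 3\right) 4 \right)} = -47829 + \left(-44 + \left(4^{2} + 3\right) 4\right) \left(1 + 203^{2} - 1421\right) = -47829 + \left(-44 + \left(16 + 3\right) 4\right) \left(1 + 41209 - 1421\right) = -47829 + \left(-44 + 19 \cdot 4\right) 39789 = -47829 + \left(-44 + 76\right) 39789 = -47829 + 32 \cdot 39789 = -47829 + 1273248 = 1225419$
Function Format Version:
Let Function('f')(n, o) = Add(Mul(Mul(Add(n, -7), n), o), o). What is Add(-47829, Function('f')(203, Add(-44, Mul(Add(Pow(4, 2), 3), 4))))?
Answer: 1225419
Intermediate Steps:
Function('f')(n, o) = Add(o, Mul(n, o, Add(-7, n))) (Function('f')(n, o) = Add(Mul(Mul(Add(-7, n), n), o), o) = Add(Mul(Mul(n, Add(-7, n)), o), o) = Add(Mul(n, o, Add(-7, n)), o) = Add(o, Mul(n, o, Add(-7, n))))
Add(-47829, Function('f')(203, Add(-44, Mul(Add(Pow(4, 2), 3), 4)))) = Add(-47829, Mul(Add(-44, Mul(Add(Pow(4, 2), 3), 4)), Add(1, Pow(203, 2), Mul(-7, 203)))) = Add(-47829, Mul(Add(-44, Mul(Add(16, 3), 4)), Add(1, 41209, -1421))) = Add(-47829, Mul(Add(-44, Mul(19, 4)), 39789)) = Add(-47829, Mul(Add(-44, 76), 39789)) = Add(-47829, Mul(32, 39789)) = Add(-47829, 1273248) = 1225419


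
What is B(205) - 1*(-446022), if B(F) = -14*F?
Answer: 443152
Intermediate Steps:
B(205) - 1*(-446022) = -14*205 - 1*(-446022) = -2870 + 446022 = 443152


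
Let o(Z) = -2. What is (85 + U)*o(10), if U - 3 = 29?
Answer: -234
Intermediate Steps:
U = 32 (U = 3 + 29 = 32)
(85 + U)*o(10) = (85 + 32)*(-2) = 117*(-2) = -234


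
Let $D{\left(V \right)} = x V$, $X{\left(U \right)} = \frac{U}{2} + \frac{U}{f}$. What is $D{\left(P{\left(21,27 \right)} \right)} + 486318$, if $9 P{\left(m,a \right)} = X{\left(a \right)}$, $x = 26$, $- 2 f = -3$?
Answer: $486409$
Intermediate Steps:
$f = \frac{3}{2}$ ($f = \left(- \frac{1}{2}\right) \left(-3\right) = \frac{3}{2} \approx 1.5$)
$X{\left(U \right)} = \frac{7 U}{6}$ ($X{\left(U \right)} = \frac{U}{2} + \frac{U}{\frac{3}{2}} = U \frac{1}{2} + U \frac{2}{3} = \frac{U}{2} + \frac{2 U}{3} = \frac{7 U}{6}$)
$P{\left(m,a \right)} = \frac{7 a}{54}$ ($P{\left(m,a \right)} = \frac{\frac{7}{6} a}{9} = \frac{7 a}{54}$)
$D{\left(V \right)} = 26 V$
$D{\left(P{\left(21,27 \right)} \right)} + 486318 = 26 \cdot \frac{7}{54} \cdot 27 + 486318 = 26 \cdot \frac{7}{2} + 486318 = 91 + 486318 = 486409$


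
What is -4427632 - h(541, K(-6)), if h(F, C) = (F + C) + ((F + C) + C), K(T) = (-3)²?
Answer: -4428741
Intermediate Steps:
K(T) = 9
h(F, C) = 2*F + 3*C (h(F, C) = (C + F) + ((C + F) + C) = (C + F) + (F + 2*C) = 2*F + 3*C)
-4427632 - h(541, K(-6)) = -4427632 - (2*541 + 3*9) = -4427632 - (1082 + 27) = -4427632 - 1*1109 = -4427632 - 1109 = -4428741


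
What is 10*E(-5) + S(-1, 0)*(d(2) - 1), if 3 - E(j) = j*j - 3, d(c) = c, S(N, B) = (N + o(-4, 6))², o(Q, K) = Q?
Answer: -165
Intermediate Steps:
S(N, B) = (-4 + N)² (S(N, B) = (N - 4)² = (-4 + N)²)
E(j) = 6 - j² (E(j) = 3 - (j*j - 3) = 3 - (j² - 3) = 3 - (-3 + j²) = 3 + (3 - j²) = 6 - j²)
10*E(-5) + S(-1, 0)*(d(2) - 1) = 10*(6 - 1*(-5)²) + (-4 - 1)²*(2 - 1) = 10*(6 - 1*25) + (-5)²*1 = 10*(6 - 25) + 25*1 = 10*(-19) + 25 = -190 + 25 = -165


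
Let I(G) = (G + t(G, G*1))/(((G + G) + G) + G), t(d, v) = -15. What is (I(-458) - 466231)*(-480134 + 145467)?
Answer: 285850704003573/1832 ≈ 1.5603e+11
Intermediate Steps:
I(G) = (-15 + G)/(4*G) (I(G) = (G - 15)/(((G + G) + G) + G) = (-15 + G)/((2*G + G) + G) = (-15 + G)/(3*G + G) = (-15 + G)/((4*G)) = (-15 + G)*(1/(4*G)) = (-15 + G)/(4*G))
(I(-458) - 466231)*(-480134 + 145467) = ((¼)*(-15 - 458)/(-458) - 466231)*(-480134 + 145467) = ((¼)*(-1/458)*(-473) - 466231)*(-334667) = (473/1832 - 466231)*(-334667) = -854134719/1832*(-334667) = 285850704003573/1832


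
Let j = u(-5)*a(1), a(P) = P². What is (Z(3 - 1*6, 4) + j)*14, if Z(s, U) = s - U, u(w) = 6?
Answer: -14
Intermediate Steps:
j = 6 (j = 6*1² = 6*1 = 6)
(Z(3 - 1*6, 4) + j)*14 = (((3 - 1*6) - 1*4) + 6)*14 = (((3 - 6) - 4) + 6)*14 = ((-3 - 4) + 6)*14 = (-7 + 6)*14 = -1*14 = -14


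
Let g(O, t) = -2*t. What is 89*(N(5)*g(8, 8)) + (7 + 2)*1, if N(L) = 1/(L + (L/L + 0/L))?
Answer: -685/3 ≈ -228.33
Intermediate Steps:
N(L) = 1/(1 + L) (N(L) = 1/(L + (1 + 0)) = 1/(L + 1) = 1/(1 + L))
89*(N(5)*g(8, 8)) + (7 + 2)*1 = 89*((-2*8)/(1 + 5)) + (7 + 2)*1 = 89*(-16/6) + 9*1 = 89*((⅙)*(-16)) + 9 = 89*(-8/3) + 9 = -712/3 + 9 = -685/3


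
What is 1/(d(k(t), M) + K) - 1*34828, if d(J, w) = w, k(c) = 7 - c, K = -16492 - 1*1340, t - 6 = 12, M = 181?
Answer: -614749029/17651 ≈ -34828.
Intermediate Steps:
t = 18 (t = 6 + 12 = 18)
K = -17832 (K = -16492 - 1340 = -17832)
1/(d(k(t), M) + K) - 1*34828 = 1/(181 - 17832) - 1*34828 = 1/(-17651) - 34828 = -1/17651 - 34828 = -614749029/17651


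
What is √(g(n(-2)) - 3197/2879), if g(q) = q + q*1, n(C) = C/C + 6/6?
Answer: √23950401/2879 ≈ 1.6999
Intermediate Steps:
n(C) = 2 (n(C) = 1 + 6*(⅙) = 1 + 1 = 2)
g(q) = 2*q (g(q) = q + q = 2*q)
√(g(n(-2)) - 3197/2879) = √(2*2 - 3197/2879) = √(4 - 3197*1/2879) = √(4 - 3197/2879) = √(8319/2879) = √23950401/2879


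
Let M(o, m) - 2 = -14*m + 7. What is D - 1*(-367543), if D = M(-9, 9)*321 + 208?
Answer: 330194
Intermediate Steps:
M(o, m) = 9 - 14*m (M(o, m) = 2 + (-14*m + 7) = 2 + (7 - 14*m) = 9 - 14*m)
D = -37349 (D = (9 - 14*9)*321 + 208 = (9 - 126)*321 + 208 = -117*321 + 208 = -37557 + 208 = -37349)
D - 1*(-367543) = -37349 - 1*(-367543) = -37349 + 367543 = 330194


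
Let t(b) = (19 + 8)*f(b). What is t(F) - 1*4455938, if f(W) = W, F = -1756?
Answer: -4503350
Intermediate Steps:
t(b) = 27*b (t(b) = (19 + 8)*b = 27*b)
t(F) - 1*4455938 = 27*(-1756) - 1*4455938 = -47412 - 4455938 = -4503350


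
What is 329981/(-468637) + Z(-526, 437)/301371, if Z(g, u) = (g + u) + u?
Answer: -33094539425/47077867109 ≈ -0.70297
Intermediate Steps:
Z(g, u) = g + 2*u
329981/(-468637) + Z(-526, 437)/301371 = 329981/(-468637) + (-526 + 2*437)/301371 = 329981*(-1/468637) + (-526 + 874)*(1/301371) = -329981/468637 + 348*(1/301371) = -329981/468637 + 116/100457 = -33094539425/47077867109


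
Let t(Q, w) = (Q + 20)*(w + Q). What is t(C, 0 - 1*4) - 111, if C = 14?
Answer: 229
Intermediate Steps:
t(Q, w) = (20 + Q)*(Q + w)
t(C, 0 - 1*4) - 111 = (14**2 + 20*14 + 20*(0 - 1*4) + 14*(0 - 1*4)) - 111 = (196 + 280 + 20*(0 - 4) + 14*(0 - 4)) - 111 = (196 + 280 + 20*(-4) + 14*(-4)) - 111 = (196 + 280 - 80 - 56) - 111 = 340 - 111 = 229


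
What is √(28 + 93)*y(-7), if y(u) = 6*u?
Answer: -462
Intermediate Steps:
√(28 + 93)*y(-7) = √(28 + 93)*(6*(-7)) = √121*(-42) = 11*(-42) = -462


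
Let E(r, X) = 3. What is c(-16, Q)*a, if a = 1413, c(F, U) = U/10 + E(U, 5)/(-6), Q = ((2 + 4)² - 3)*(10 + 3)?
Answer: 299556/5 ≈ 59911.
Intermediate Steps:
Q = 429 (Q = (6² - 3)*13 = (36 - 3)*13 = 33*13 = 429)
c(F, U) = -½ + U/10 (c(F, U) = U/10 + 3/(-6) = U*(⅒) + 3*(-⅙) = U/10 - ½ = -½ + U/10)
c(-16, Q)*a = (-½ + (⅒)*429)*1413 = (-½ + 429/10)*1413 = (212/5)*1413 = 299556/5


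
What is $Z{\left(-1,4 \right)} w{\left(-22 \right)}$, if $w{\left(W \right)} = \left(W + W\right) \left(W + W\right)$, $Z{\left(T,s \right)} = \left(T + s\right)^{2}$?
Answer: $17424$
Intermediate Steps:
$w{\left(W \right)} = 4 W^{2}$ ($w{\left(W \right)} = 2 W 2 W = 4 W^{2}$)
$Z{\left(-1,4 \right)} w{\left(-22 \right)} = \left(-1 + 4\right)^{2} \cdot 4 \left(-22\right)^{2} = 3^{2} \cdot 4 \cdot 484 = 9 \cdot 1936 = 17424$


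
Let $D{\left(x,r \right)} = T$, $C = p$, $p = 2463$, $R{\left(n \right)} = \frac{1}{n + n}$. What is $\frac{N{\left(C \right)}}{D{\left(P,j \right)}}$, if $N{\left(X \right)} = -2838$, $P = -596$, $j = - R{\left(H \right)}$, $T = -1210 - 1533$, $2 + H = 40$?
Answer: $\frac{2838}{2743} \approx 1.0346$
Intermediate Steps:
$H = 38$ ($H = -2 + 40 = 38$)
$R{\left(n \right)} = \frac{1}{2 n}$
$T = -2743$
$C = 2463$
$j = - \frac{1}{76}$ ($j = - \frac{1}{2 \cdot 38} = \left(-1\right) \frac{1}{76} = - \frac{1}{76} \approx -0.013158$)
$D{\left(x,r \right)} = -2743$
$\frac{N{\left(C \right)}}{D{\left(P,j \right)}} = - \frac{2838}{-2743} = \left(-2838\right) \left(- \frac{1}{2743}\right) = \frac{2838}{2743}$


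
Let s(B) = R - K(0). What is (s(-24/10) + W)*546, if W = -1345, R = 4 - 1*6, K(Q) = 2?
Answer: -736554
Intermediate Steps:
R = -2 (R = 4 - 6 = -2)
s(B) = -4 (s(B) = -2 - 1*2 = -2 - 2 = -4)
(s(-24/10) + W)*546 = (-4 - 1345)*546 = -1349*546 = -736554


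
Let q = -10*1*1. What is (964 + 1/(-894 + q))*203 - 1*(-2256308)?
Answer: 2216607797/904 ≈ 2.4520e+6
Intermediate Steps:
q = -10 (q = -10*1 = -10)
(964 + 1/(-894 + q))*203 - 1*(-2256308) = (964 + 1/(-894 - 10))*203 - 1*(-2256308) = (964 + 1/(-904))*203 + 2256308 = (964 - 1/904)*203 + 2256308 = (871455/904)*203 + 2256308 = 176905365/904 + 2256308 = 2216607797/904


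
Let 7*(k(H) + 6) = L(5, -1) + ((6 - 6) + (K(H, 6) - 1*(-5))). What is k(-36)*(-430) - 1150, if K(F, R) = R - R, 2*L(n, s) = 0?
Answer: 7860/7 ≈ 1122.9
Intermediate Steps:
L(n, s) = 0 (L(n, s) = (½)*0 = 0)
K(F, R) = 0
k(H) = -37/7 (k(H) = -6 + (0 + ((6 - 6) + (0 - 1*(-5))))/7 = -6 + (0 + (0 + (0 + 5)))/7 = -6 + (0 + (0 + 5))/7 = -6 + (0 + 5)/7 = -6 + (⅐)*5 = -6 + 5/7 = -37/7)
k(-36)*(-430) - 1150 = -37/7*(-430) - 1150 = 15910/7 - 1150 = 7860/7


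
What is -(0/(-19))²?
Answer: 0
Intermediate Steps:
-(0/(-19))² = -(0*(-1/19))² = -1*0² = -1*0 = 0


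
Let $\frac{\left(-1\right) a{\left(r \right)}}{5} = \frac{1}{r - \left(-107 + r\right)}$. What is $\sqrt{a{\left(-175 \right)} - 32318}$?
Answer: $\frac{i \sqrt{370009317}}{107} \approx 179.77 i$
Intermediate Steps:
$a{\left(r \right)} = - \frac{5}{107}$ ($a{\left(r \right)} = - \frac{5}{r - \left(-107 + r\right)} = - \frac{5}{107}$)
$\sqrt{a{\left(-175 \right)} - 32318} = \sqrt{- \frac{5}{107} - 32318} = \sqrt{- \frac{3458031}{107}} = \frac{i \sqrt{370009317}}{107}$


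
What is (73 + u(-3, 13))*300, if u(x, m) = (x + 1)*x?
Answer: 23700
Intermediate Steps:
u(x, m) = x*(1 + x) (u(x, m) = (1 + x)*x = x*(1 + x))
(73 + u(-3, 13))*300 = (73 - 3*(1 - 3))*300 = (73 - 3*(-2))*300 = (73 + 6)*300 = 79*300 = 23700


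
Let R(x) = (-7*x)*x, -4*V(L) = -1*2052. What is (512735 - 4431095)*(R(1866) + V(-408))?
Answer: 95502889666440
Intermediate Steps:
V(L) = 513 (V(L) = -(-1)*2052/4 = -¼*(-2052) = 513)
R(x) = -7*x²
(512735 - 4431095)*(R(1866) + V(-408)) = (512735 - 4431095)*(-7*1866² + 513) = -3918360*(-7*3481956 + 513) = -3918360*(-24373692 + 513) = -3918360*(-24373179) = 95502889666440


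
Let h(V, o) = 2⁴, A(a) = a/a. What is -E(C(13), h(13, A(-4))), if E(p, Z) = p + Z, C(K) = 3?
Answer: -19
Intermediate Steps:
A(a) = 1
h(V, o) = 16
E(p, Z) = Z + p
-E(C(13), h(13, A(-4))) = -(16 + 3) = -1*19 = -19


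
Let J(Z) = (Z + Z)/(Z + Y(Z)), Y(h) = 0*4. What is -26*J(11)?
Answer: -52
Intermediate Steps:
Y(h) = 0
J(Z) = 2 (J(Z) = (Z + Z)/(Z + 0) = (2*Z)/Z = 2)
-26*J(11) = -26*2 = -52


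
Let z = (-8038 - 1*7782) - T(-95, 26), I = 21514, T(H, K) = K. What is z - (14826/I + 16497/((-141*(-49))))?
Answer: -8353937484/527093 ≈ -15849.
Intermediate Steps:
z = -15846 (z = (-8038 - 1*7782) - 1*26 = (-8038 - 7782) - 26 = -15820 - 26 = -15846)
z - (14826/I + 16497/((-141*(-49)))) = -15846 - (14826/21514 + 16497/((-141*(-49)))) = -15846 - (14826*(1/21514) + 16497/6909) = -15846 - (7413/10757 + 16497*(1/6909)) = -15846 - (7413/10757 + 117/49) = -15846 - 1*1621806/527093 = -15846 - 1621806/527093 = -8353937484/527093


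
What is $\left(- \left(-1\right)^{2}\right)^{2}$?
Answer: $1$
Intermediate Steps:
$\left(- \left(-1\right)^{2}\right)^{2} = \left(\left(-1\right) 1\right)^{2} = \left(-1\right)^{2} = 1$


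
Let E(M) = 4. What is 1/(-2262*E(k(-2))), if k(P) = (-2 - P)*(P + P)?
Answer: -1/9048 ≈ -0.00011052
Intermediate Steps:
k(P) = 2*P*(-2 - P) (k(P) = (-2 - P)*(2*P) = 2*P*(-2 - P))
1/(-2262*E(k(-2))) = 1/(-2262*4) = 1/(-9048) = -1/9048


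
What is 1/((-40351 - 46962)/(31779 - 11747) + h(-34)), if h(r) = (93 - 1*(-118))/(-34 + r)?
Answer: -340544/2541009 ≈ -0.13402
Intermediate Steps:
h(r) = 211/(-34 + r) (h(r) = (93 + 118)/(-34 + r) = 211/(-34 + r))
1/((-40351 - 46962)/(31779 - 11747) + h(-34)) = 1/((-40351 - 46962)/(31779 - 11747) + 211/(-34 - 34)) = 1/(-87313/20032 + 211/(-68)) = 1/(-87313*1/20032 + 211*(-1/68)) = 1/(-87313/20032 - 211/68) = 1/(-2541009/340544) = -340544/2541009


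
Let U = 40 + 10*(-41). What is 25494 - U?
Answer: 25864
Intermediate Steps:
U = -370 (U = 40 - 410 = -370)
25494 - U = 25494 - 1*(-370) = 25494 + 370 = 25864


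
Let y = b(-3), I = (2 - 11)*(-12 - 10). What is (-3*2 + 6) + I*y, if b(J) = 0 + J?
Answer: -594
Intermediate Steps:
b(J) = J
I = 198 (I = -9*(-22) = 198)
y = -3
(-3*2 + 6) + I*y = (-3*2 + 6) + 198*(-3) = (-6 + 6) - 594 = 0 - 594 = -594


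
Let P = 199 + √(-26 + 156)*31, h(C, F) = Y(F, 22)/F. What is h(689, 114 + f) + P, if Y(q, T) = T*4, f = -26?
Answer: 200 + 31*√130 ≈ 553.45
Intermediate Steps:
Y(q, T) = 4*T
h(C, F) = 88/F (h(C, F) = (4*22)/F = 88/F)
P = 199 + 31*√130 (P = 199 + √130*31 = 199 + 31*√130 ≈ 552.45)
h(689, 114 + f) + P = 88/(114 - 26) + (199 + 31*√130) = 88/88 + (199 + 31*√130) = 88*(1/88) + (199 + 31*√130) = 1 + (199 + 31*√130) = 200 + 31*√130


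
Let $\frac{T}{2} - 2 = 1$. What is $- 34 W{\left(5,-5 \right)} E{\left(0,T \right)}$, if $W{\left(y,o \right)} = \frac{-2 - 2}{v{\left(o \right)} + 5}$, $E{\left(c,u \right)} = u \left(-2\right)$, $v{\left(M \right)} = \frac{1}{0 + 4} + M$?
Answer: $-6528$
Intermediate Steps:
$T = 6$ ($T = 4 + 2 \cdot 1 = 4 + 2 = 6$)
$v{\left(M \right)} = \frac{1}{4} + M$
$E{\left(c,u \right)} = - 2 u$
$W{\left(y,o \right)} = - \frac{4}{\frac{21}{4} + o}$ ($W{\left(y,o \right)} = \frac{-2 - 2}{\left(\frac{1}{4} + o\right) + 5} = - \frac{4}{\frac{21}{4} + o}$)
$- 34 W{\left(5,-5 \right)} E{\left(0,T \right)} = - 34 \left(- \frac{16}{21 + 4 \left(-5\right)}\right) \left(\left(-2\right) 6\right) = - 34 \left(- \frac{16}{21 - 20}\right) \left(-12\right) = - 34 \left(- \frac{16}{1}\right) \left(-12\right) = - 34 \left(\left(-16\right) 1\right) \left(-12\right) = \left(-34\right) \left(-16\right) \left(-12\right) = 544 \left(-12\right) = -6528$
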